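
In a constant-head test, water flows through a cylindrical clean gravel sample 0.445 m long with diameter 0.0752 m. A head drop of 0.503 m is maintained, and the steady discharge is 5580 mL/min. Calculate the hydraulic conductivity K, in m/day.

1600

Cross-sectional area A = π·(d/2)² = π × (0.0752/2)² = 0.004441 m².
Convert discharge: 5580 mL/min = 9.300e-05 m³/s.
Darcy's law rearranged: K = Q·L / (A·Δh) = 9.300e-05 × 0.445 / (0.004441 × 0.503) = 0.01852 m/s = 1601 m/day.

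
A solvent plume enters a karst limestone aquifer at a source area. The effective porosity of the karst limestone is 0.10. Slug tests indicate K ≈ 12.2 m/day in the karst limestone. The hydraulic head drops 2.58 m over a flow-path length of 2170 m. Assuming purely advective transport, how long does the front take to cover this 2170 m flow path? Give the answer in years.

41.0

Hydraulic gradient i = Δh / L = 2.58 / 2170 = 0.001189.
Darcy flux q = K · i = 12.20 × 0.001189 = 0.01451 m/day.
Seepage velocity v = q / n_e = 0.01451 / 0.10 = 0.1451 m/day.
Travel time t = L / v = 2170 / 0.1451 = 14960 days = 40.96 years.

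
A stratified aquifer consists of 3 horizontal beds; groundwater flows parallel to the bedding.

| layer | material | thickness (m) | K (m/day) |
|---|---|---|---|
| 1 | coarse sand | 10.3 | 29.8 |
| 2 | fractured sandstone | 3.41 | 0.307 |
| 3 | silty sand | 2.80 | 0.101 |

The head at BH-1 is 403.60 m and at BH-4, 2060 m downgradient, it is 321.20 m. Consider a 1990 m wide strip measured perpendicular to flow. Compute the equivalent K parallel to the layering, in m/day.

18.7

Flow is parallel to layering, so each bed carries its own Darcy discharge and the transmissivities add.
Σ(K_i·b_i) = 29.8×10.3 + 0.307×3.41 + 0.101×2.80 = 308.3 m²/day.
Total thickness b = 16.51 m, so K_eq = Σ(K_i·b_i)/b = 18.67 m/day.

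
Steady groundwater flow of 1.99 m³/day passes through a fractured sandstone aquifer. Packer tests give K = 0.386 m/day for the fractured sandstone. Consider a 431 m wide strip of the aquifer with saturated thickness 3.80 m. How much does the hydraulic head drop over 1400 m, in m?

Cross-sectional area A = 431 × 3.80 = 1638 m².
From Q = K·A·i, i = Q / (K·A) = 1.99 / (0.3860 × 1638) = 0.003148.
Head loss Δh = i · L = 0.003148 × 1400 = 4.407 m.

4.41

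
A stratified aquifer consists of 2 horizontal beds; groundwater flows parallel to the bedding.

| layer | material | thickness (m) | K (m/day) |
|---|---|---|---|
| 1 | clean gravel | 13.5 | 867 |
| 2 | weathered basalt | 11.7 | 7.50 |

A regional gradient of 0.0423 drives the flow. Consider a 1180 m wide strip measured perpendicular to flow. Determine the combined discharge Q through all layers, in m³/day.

589000

Flow is parallel to layering, so each bed carries its own Darcy discharge and the transmissivities add.
Σ(K_i·b_i) = 867×13.5 + 7.50×11.7 = 11792 m²/day.
Hydraulic gradient i = 0.0423.
Q = Σ(K_i·b_i) · W · i = 11792 × 1180 × 0.04230 = 5.886e+05 m³/day.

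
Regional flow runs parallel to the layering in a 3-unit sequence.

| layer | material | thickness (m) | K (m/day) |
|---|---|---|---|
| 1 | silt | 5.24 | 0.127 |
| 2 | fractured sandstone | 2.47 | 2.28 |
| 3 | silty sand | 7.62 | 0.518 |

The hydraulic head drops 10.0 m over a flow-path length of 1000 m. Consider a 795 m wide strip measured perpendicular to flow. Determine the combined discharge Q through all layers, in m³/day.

81.4

Flow is parallel to layering, so each bed carries its own Darcy discharge and the transmissivities add.
Σ(K_i·b_i) = 0.127×5.24 + 2.28×2.47 + 0.518×7.62 = 10.24 m²/day.
Hydraulic gradient i = Δh / L = 10.0 / 1000 = 0.01000.
Q = Σ(K_i·b_i) · W · i = 10.24 × 795 × 0.01000 = 81.44 m³/day.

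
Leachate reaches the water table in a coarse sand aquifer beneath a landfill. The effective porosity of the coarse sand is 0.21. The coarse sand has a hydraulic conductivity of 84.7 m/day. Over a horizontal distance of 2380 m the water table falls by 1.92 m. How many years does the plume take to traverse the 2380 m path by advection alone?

Hydraulic gradient i = Δh / L = 1.92 / 2380 = 0.0008067.
Darcy flux q = K · i = 84.70 × 0.0008067 = 0.06833 m/day.
Seepage velocity v = q / n_e = 0.06833 / 0.21 = 0.3254 m/day.
Travel time t = L / v = 2380 / 0.3254 = 7315 days = 20.03 years.

20.0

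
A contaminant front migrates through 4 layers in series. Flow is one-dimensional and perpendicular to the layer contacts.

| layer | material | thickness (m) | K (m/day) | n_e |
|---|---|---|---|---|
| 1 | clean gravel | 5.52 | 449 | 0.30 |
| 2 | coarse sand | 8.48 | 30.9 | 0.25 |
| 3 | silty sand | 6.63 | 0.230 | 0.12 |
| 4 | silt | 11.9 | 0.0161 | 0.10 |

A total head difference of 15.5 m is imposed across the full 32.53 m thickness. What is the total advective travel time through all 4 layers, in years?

0.782

With flow normal to the layers, continuity requires the same specific discharge q through every layer.
Σ(b_i/K_i) = 5.52/449 + 8.48/30.9 + 6.63/0.230 + 11.9/0.0161 = 768.2 d.
q = Δh / Σ(b_i/K_i) = 15.5 / 768.2 = 0.02018 m/day.
In each layer the seepage velocity is v_i = q/n_i, so the layer transit time is t_i = b_i·n_i / q:
  layer 1 (clean gravel): t_1 = 5.52 × 0.30 / 0.02018 = 82.08 d
  layer 2 (coarse sand): t_2 = 8.48 × 0.25 / 0.02018 = 105.1 d
  layer 3 (silty sand): t_3 = 6.63 × 0.12 / 0.02018 = 39.43 d
  layer 4 (silt): t_4 = 11.9 × 0.10 / 0.02018 = 58.98 d
Total t = Σ t_i = 285.6 days = 0.7818 years.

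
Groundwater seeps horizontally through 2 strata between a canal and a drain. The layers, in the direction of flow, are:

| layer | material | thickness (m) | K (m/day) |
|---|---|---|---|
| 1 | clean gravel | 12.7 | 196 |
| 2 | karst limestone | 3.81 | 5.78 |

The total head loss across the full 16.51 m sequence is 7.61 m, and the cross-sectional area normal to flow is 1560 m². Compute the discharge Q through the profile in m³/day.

16400

Flow is perpendicular to layering, so the layers act in series and the equivalent K is the thickness-weighted harmonic mean.
Total thickness L = 12.7 + 3.81 = 16.51 m.
Σ(b_i/K_i) = 12.7/196 + 3.81/5.78 = 0.7240 d.
K_eq = L / Σ(b_i/K_i) = 16.51 / 0.7240 = 22.80 m/day.
Q = K_eq · A · (Δh/L) = 22.80 × 1560 × (7.61/16.51) = 16398 m³/day.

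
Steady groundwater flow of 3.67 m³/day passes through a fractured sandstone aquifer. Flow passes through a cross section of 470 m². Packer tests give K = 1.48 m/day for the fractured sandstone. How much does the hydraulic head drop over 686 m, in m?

3.62

From Q = K·A·i, i = Q / (K·A) = 3.67 / (1.480 × 470.0) = 0.005276.
Head loss Δh = i · L = 0.005276 × 686 = 3.619 m.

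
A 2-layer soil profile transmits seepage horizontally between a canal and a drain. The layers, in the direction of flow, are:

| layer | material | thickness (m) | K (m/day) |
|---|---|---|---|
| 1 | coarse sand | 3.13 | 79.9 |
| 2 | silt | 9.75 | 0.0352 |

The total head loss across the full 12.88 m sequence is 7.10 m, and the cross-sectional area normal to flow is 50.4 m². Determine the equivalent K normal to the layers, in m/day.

0.0465

Flow is perpendicular to layering, so the layers act in series and the equivalent K is the thickness-weighted harmonic mean.
Total thickness L = 3.13 + 9.75 = 12.88 m.
Σ(b_i/K_i) = 3.13/79.9 + 9.75/0.0352 = 277.0 d.
K_eq = L / Σ(b_i/K_i) = 12.88 / 277.0 = 0.04649 m/day.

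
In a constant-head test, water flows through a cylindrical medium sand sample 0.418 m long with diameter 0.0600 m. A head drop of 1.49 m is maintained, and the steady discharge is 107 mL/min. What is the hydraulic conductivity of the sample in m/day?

15.3

Cross-sectional area A = π·(d/2)² = π × (0.0600/2)² = 0.002827 m².
Convert discharge: 107 mL/min = 1.783e-06 m³/s.
Darcy's law rearranged: K = Q·L / (A·Δh) = 1.783e-06 × 0.418 / (0.002827 × 1.49) = 0.0001769 m/s = 15.29 m/day.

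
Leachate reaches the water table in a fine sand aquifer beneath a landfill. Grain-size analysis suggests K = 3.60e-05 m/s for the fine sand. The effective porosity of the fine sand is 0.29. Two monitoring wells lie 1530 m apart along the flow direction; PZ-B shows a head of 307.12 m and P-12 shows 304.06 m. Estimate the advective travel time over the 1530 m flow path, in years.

195

Convert K: 3.60e-05 m/s × 86400 = 3.110 m/day.
Hydraulic gradient i = (307.12 − 304.06) / 1530 = 3.06 / 1530 = 0.002000.
Darcy flux q = K · i = 3.110 × 0.002000 = 0.006221 m/day.
Seepage velocity v = q / n_e = 0.006221 / 0.29 = 0.02145 m/day.
Travel time t = L / v = 1530 / 0.02145 = 71325 days = 195.3 years.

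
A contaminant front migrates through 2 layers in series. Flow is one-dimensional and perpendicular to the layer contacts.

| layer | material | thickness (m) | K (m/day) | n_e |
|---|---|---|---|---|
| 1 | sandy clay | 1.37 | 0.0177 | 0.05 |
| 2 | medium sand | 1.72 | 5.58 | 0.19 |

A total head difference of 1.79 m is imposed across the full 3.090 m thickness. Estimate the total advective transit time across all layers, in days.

17.2

With flow normal to the layers, continuity requires the same specific discharge q through every layer.
Σ(b_i/K_i) = 1.37/0.0177 + 1.72/5.58 = 77.71 d.
q = Δh / Σ(b_i/K_i) = 1.79 / 77.71 = 0.02303 m/day.
In each layer the seepage velocity is v_i = q/n_i, so the layer transit time is t_i = b_i·n_i / q:
  layer 1 (sandy clay): t_1 = 1.37 × 0.05 / 0.02303 = 2.974 d
  layer 2 (medium sand): t_2 = 1.72 × 0.19 / 0.02303 = 14.19 d
Total t = Σ t_i = 17.16 days.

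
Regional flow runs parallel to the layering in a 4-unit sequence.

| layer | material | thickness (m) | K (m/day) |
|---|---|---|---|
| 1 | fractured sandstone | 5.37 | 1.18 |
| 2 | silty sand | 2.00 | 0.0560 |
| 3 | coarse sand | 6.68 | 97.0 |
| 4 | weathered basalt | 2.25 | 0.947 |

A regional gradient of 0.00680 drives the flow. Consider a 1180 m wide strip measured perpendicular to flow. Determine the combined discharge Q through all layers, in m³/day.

5270

Flow is parallel to layering, so each bed carries its own Darcy discharge and the transmissivities add.
Σ(K_i·b_i) = 1.18×5.37 + 0.0560×2.00 + 97.0×6.68 + 0.947×2.25 = 656.5 m²/day.
Hydraulic gradient i = 0.00680.
Q = Σ(K_i·b_i) · W · i = 656.5 × 1180 × 0.006800 = 5268 m³/day.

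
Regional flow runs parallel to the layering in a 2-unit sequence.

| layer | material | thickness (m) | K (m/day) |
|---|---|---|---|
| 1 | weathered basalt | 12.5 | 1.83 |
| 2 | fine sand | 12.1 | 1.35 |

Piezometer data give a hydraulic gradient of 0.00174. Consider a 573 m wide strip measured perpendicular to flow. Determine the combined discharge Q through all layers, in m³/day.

39.1

Flow is parallel to layering, so each bed carries its own Darcy discharge and the transmissivities add.
Σ(K_i·b_i) = 1.83×12.5 + 1.35×12.1 = 39.21 m²/day.
Hydraulic gradient i = 0.00174.
Q = Σ(K_i·b_i) · W · i = 39.21 × 573 × 0.001740 = 39.09 m³/day.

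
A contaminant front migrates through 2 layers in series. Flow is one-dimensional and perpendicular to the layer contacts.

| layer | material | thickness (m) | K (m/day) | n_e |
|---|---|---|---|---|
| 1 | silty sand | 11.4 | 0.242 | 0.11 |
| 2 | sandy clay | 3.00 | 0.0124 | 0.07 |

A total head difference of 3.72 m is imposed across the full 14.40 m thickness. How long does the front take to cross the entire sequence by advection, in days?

114

With flow normal to the layers, continuity requires the same specific discharge q through every layer.
Σ(b_i/K_i) = 11.4/0.242 + 3.00/0.0124 = 289.0 d.
q = Δh / Σ(b_i/K_i) = 3.72 / 289.0 = 0.01287 m/day.
In each layer the seepage velocity is v_i = q/n_i, so the layer transit time is t_i = b_i·n_i / q:
  layer 1 (silty sand): t_1 = 11.4 × 0.11 / 0.01287 = 97.44 d
  layer 2 (sandy clay): t_2 = 3.00 × 0.07 / 0.01287 = 16.32 d
Total t = Σ t_i = 113.8 days.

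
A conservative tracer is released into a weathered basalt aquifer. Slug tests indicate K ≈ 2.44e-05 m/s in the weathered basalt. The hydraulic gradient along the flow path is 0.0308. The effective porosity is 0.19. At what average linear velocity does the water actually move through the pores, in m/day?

0.342

Convert K: 2.44e-05 m/s × 86400 = 2.108 m/day.
Hydraulic gradient i = 0.0308.
Darcy flux q = K · i = 2.108 × 0.03080 = 0.06493 m/day.
Seepage velocity v = q / n_e = 0.06493 / 0.19 = 0.3417 m/day.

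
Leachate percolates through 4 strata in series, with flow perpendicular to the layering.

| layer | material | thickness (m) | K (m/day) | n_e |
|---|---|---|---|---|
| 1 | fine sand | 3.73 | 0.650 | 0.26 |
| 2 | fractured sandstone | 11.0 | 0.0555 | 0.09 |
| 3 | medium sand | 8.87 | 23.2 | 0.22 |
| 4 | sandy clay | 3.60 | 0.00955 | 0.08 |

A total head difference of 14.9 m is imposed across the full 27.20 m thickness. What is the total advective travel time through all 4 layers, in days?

With flow normal to the layers, continuity requires the same specific discharge q through every layer.
Σ(b_i/K_i) = 3.73/0.650 + 11.0/0.0555 + 8.87/23.2 + 3.60/0.00955 = 581.3 d.
q = Δh / Σ(b_i/K_i) = 14.9 / 581.3 = 0.02563 m/day.
In each layer the seepage velocity is v_i = q/n_i, so the layer transit time is t_i = b_i·n_i / q:
  layer 1 (fine sand): t_1 = 3.73 × 0.26 / 0.02563 = 37.83 d
  layer 2 (fractured sandstone): t_2 = 11.0 × 0.09 / 0.02563 = 38.62 d
  layer 3 (medium sand): t_3 = 8.87 × 0.22 / 0.02563 = 76.13 d
  layer 4 (sandy clay): t_4 = 3.60 × 0.08 / 0.02563 = 11.24 d
Total t = Σ t_i = 163.8 days.

164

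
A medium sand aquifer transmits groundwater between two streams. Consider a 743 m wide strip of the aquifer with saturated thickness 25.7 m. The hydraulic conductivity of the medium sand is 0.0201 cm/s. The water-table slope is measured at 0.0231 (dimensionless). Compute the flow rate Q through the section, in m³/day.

Convert K: 0.0201 cm/s × 864 = 17.37 m/day.
Cross-sectional area A = 743 × 25.7 = 19095 m².
Hydraulic gradient i = 0.0231.
Darcy's law: Q = K · A · i = 17.37 × 19095 × 0.02310 = 7660 m³/day.

7660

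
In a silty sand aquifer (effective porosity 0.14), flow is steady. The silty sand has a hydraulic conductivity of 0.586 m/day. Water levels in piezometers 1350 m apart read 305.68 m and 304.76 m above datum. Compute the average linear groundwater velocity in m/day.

0.00285

Hydraulic gradient i = (305.68 − 304.76) / 1350 = 0.92 / 1350 = 0.0006815.
Darcy flux q = K · i = 0.5860 × 0.0006815 = 0.0003993 m/day.
Seepage velocity v = q / n_e = 0.0003993 / 0.14 = 0.002852 m/day.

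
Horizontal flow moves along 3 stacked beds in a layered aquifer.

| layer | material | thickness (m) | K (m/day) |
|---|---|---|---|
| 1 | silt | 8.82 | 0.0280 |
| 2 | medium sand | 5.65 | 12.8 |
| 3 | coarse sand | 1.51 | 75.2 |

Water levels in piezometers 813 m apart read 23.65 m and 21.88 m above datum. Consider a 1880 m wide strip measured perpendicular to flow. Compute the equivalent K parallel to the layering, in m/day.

11.6

Flow is parallel to layering, so each bed carries its own Darcy discharge and the transmissivities add.
Σ(K_i·b_i) = 0.0280×8.82 + 12.8×5.65 + 75.2×1.51 = 186.1 m²/day.
Total thickness b = 15.98 m, so K_eq = Σ(K_i·b_i)/b = 11.65 m/day.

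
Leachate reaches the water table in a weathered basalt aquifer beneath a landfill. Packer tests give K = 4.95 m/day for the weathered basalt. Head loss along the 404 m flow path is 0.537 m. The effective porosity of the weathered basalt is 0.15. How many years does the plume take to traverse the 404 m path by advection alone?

Hydraulic gradient i = Δh / L = 0.537 / 404 = 0.001329.
Darcy flux q = K · i = 4.950 × 0.001329 = 0.006580 m/day.
Seepage velocity v = q / n_e = 0.006580 / 0.15 = 0.04386 m/day.
Travel time t = L / v = 404 / 0.04386 = 9210 days = 25.22 years.

25.2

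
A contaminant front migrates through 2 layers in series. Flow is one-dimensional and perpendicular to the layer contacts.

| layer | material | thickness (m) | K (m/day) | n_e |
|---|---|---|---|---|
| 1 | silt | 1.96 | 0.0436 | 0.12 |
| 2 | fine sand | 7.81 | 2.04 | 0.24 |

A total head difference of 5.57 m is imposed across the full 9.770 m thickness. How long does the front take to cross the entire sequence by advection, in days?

18.5

With flow normal to the layers, continuity requires the same specific discharge q through every layer.
Σ(b_i/K_i) = 1.96/0.0436 + 7.81/2.04 = 48.78 d.
q = Δh / Σ(b_i/K_i) = 5.57 / 48.78 = 0.1142 m/day.
In each layer the seepage velocity is v_i = q/n_i, so the layer transit time is t_i = b_i·n_i / q:
  layer 1 (silt): t_1 = 1.96 × 0.12 / 0.1142 = 2.060 d
  layer 2 (fine sand): t_2 = 7.81 × 0.24 / 0.1142 = 16.42 d
Total t = Σ t_i = 18.48 days.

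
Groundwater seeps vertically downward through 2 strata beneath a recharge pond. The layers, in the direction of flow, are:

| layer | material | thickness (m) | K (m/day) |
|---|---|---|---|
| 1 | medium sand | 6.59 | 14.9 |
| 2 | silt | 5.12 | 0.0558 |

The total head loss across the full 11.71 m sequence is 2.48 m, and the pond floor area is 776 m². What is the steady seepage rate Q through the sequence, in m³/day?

20.9

Flow is perpendicular to layering, so the layers act in series and the equivalent K is the thickness-weighted harmonic mean.
Total thickness L = 6.59 + 5.12 = 11.71 m.
Σ(b_i/K_i) = 6.59/14.9 + 5.12/0.0558 = 92.20 d.
K_eq = L / Σ(b_i/K_i) = 11.71 / 92.20 = 0.1270 m/day.
Q = K_eq · A · (Δh/L) = 0.1270 × 776 × (2.48/11.71) = 20.87 m³/day.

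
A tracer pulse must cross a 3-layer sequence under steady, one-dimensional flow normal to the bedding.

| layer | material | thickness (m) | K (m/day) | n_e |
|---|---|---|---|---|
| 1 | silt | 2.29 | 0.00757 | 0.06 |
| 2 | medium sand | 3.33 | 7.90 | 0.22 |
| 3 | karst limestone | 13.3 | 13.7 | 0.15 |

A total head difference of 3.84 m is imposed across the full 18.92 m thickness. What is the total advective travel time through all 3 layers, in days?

227

With flow normal to the layers, continuity requires the same specific discharge q through every layer.
Σ(b_i/K_i) = 2.29/0.00757 + 3.33/7.90 + 13.3/13.7 = 303.9 d.
q = Δh / Σ(b_i/K_i) = 3.84 / 303.9 = 0.01264 m/day.
In each layer the seepage velocity is v_i = q/n_i, so the layer transit time is t_i = b_i·n_i / q:
  layer 1 (silt): t_1 = 2.29 × 0.06 / 0.01264 = 10.87 d
  layer 2 (medium sand): t_2 = 3.33 × 0.22 / 0.01264 = 57.98 d
  layer 3 (karst limestone): t_3 = 13.3 × 0.15 / 0.01264 = 157.9 d
Total t = Σ t_i = 226.7 days.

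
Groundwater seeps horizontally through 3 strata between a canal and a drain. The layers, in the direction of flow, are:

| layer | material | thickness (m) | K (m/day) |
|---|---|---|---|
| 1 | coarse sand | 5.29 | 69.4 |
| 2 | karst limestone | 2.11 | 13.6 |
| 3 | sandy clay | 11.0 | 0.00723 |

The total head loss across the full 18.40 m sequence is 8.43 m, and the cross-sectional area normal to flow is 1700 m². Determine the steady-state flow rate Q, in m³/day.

Flow is perpendicular to layering, so the layers act in series and the equivalent K is the thickness-weighted harmonic mean.
Total thickness L = 5.29 + 2.11 + 11.0 = 18.40 m.
Σ(b_i/K_i) = 5.29/69.4 + 2.11/13.6 + 11.0/0.00723 = 1522 d.
K_eq = L / Σ(b_i/K_i) = 18.40 / 1522 = 0.01209 m/day.
Q = K_eq · A · (Δh/L) = 0.01209 × 1700 × (8.43/18.40) = 9.418 m³/day.

9.42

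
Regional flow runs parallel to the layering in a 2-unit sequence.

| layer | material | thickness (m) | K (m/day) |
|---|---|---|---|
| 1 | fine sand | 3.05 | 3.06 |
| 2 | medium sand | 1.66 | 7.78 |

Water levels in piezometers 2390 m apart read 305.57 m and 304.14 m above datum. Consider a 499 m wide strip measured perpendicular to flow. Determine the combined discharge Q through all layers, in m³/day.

Flow is parallel to layering, so each bed carries its own Darcy discharge and the transmissivities add.
Σ(K_i·b_i) = 3.06×3.05 + 7.78×1.66 = 22.25 m²/day.
Hydraulic gradient i = (305.57 − 304.14) / 2390 = 1.43 / 2390 = 0.0005983.
Q = Σ(K_i·b_i) · W · i = 22.25 × 499 × 0.0005983 = 6.642 m³/day.

6.64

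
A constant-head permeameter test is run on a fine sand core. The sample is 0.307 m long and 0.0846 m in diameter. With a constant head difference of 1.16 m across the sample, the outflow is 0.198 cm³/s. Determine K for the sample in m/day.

Cross-sectional area A = π·(d/2)² = π × (0.0846/2)² = 0.005621 m².
Convert discharge: 0.198 cm³/s = 1.980e-07 m³/s.
Darcy's law rearranged: K = Q·L / (A·Δh) = 1.980e-07 × 0.307 / (0.005621 × 1.16) = 9.322e-06 m/s = 0.8054 m/day.

0.805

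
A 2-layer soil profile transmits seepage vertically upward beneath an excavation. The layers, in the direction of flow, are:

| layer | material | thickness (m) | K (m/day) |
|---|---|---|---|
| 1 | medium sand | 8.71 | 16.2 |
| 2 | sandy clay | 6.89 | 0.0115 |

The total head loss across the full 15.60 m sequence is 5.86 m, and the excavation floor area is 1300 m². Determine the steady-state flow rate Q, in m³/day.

Flow is perpendicular to layering, so the layers act in series and the equivalent K is the thickness-weighted harmonic mean.
Total thickness L = 8.71 + 6.89 = 15.60 m.
Σ(b_i/K_i) = 8.71/16.2 + 6.89/0.0115 = 599.7 d.
K_eq = L / Σ(b_i/K_i) = 15.60 / 599.7 = 0.02601 m/day.
Q = K_eq · A · (Δh/L) = 0.02601 × 1300 × (5.86/15.60) = 12.70 m³/day.

12.7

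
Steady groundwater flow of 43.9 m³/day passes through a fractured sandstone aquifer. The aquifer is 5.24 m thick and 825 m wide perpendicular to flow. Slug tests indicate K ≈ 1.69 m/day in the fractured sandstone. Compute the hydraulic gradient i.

0.00601

Cross-sectional area A = 825 × 5.24 = 4323 m².
From Q = K·A·i, i = Q / (K·A) = 43.9 / (1.690 × 4323) = 0.006009.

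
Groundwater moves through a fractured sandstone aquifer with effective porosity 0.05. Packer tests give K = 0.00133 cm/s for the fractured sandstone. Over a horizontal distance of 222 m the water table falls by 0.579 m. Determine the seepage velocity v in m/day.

Convert K: 0.00133 cm/s × 864 = 1.149 m/day.
Hydraulic gradient i = Δh / L = 0.579 / 222 = 0.002608.
Darcy flux q = K · i = 1.149 × 0.002608 = 0.002997 m/day.
Seepage velocity v = q / n_e = 0.002997 / 0.05 = 0.05994 m/day.

0.0599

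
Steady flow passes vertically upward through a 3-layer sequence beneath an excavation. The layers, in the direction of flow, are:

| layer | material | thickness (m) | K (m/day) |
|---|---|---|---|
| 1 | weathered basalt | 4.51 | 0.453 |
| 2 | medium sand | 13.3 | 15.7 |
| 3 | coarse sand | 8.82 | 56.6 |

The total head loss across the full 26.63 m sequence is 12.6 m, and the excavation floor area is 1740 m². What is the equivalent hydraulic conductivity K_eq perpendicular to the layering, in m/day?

2.43

Flow is perpendicular to layering, so the layers act in series and the equivalent K is the thickness-weighted harmonic mean.
Total thickness L = 4.51 + 13.3 + 8.82 = 26.63 m.
Σ(b_i/K_i) = 4.51/0.453 + 13.3/15.7 + 8.82/56.6 = 10.96 d.
K_eq = L / Σ(b_i/K_i) = 26.63 / 10.96 = 2.430 m/day.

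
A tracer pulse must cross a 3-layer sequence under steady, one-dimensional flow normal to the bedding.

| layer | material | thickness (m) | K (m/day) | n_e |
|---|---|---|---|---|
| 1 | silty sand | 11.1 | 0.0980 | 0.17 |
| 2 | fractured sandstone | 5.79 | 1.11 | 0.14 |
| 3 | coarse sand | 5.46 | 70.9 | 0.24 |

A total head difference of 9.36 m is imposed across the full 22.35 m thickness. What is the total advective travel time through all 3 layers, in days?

50.8

With flow normal to the layers, continuity requires the same specific discharge q through every layer.
Σ(b_i/K_i) = 11.1/0.0980 + 5.79/1.11 + 5.46/70.9 = 118.6 d.
q = Δh / Σ(b_i/K_i) = 9.36 / 118.6 = 0.07895 m/day.
In each layer the seepage velocity is v_i = q/n_i, so the layer transit time is t_i = b_i·n_i / q:
  layer 1 (silty sand): t_1 = 11.1 × 0.17 / 0.07895 = 23.90 d
  layer 2 (fractured sandstone): t_2 = 5.79 × 0.14 / 0.07895 = 10.27 d
  layer 3 (coarse sand): t_3 = 5.46 × 0.24 / 0.07895 = 16.60 d
Total t = Σ t_i = 50.77 days.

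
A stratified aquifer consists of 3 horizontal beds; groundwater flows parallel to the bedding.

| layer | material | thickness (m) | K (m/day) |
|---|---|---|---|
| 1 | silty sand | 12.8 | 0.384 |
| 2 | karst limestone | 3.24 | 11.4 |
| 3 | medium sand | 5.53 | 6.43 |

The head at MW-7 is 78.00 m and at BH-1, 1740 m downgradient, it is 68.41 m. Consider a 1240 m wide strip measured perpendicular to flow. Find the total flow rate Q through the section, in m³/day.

529

Flow is parallel to layering, so each bed carries its own Darcy discharge and the transmissivities add.
Σ(K_i·b_i) = 0.384×12.8 + 11.4×3.24 + 6.43×5.53 = 77.41 m²/day.
Hydraulic gradient i = (78.00 − 68.41) / 1740 = 9.59 / 1740 = 0.005511.
Q = Σ(K_i·b_i) · W · i = 77.41 × 1240 × 0.005511 = 529.0 m³/day.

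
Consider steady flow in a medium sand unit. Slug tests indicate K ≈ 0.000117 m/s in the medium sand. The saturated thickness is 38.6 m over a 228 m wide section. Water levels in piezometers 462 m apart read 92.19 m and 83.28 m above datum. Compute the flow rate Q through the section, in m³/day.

Convert K: 0.000117 m/s × 86400 = 10.11 m/day.
Cross-sectional area A = 228 × 38.6 = 8801 m².
Hydraulic gradient i = (92.19 − 83.28) / 462 = 8.91 / 462 = 0.01929.
Darcy's law: Q = K · A · i = 10.11 × 8801 × 0.01929 = 1716 m³/day.

1720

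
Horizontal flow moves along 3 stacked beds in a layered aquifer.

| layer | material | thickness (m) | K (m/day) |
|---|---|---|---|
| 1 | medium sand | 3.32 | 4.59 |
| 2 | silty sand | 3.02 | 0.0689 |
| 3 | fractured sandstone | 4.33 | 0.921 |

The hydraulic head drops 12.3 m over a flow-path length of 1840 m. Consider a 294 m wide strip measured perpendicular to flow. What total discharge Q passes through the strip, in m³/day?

Flow is parallel to layering, so each bed carries its own Darcy discharge and the transmissivities add.
Σ(K_i·b_i) = 4.59×3.32 + 0.0689×3.02 + 0.921×4.33 = 19.43 m²/day.
Hydraulic gradient i = Δh / L = 12.3 / 1840 = 0.006685.
Q = Σ(K_i·b_i) · W · i = 19.43 × 294 × 0.006685 = 38.20 m³/day.

38.2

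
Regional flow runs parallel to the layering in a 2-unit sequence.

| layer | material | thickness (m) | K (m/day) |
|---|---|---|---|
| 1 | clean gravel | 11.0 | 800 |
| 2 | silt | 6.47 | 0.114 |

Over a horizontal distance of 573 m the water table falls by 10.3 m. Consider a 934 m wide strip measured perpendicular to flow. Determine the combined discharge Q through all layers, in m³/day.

Flow is parallel to layering, so each bed carries its own Darcy discharge and the transmissivities add.
Σ(K_i·b_i) = 800×11.0 + 0.114×6.47 = 8801 m²/day.
Hydraulic gradient i = Δh / L = 10.3 / 573 = 0.01798.
Q = Σ(K_i·b_i) · W · i = 8801 × 934 × 0.01798 = 1.478e+05 m³/day.

148000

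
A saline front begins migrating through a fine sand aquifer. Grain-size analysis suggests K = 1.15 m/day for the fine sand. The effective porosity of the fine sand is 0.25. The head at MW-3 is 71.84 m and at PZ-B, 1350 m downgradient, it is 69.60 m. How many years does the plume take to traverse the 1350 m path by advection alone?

Hydraulic gradient i = (71.84 − 69.60) / 1350 = 2.24 / 1350 = 0.001659.
Darcy flux q = K · i = 1.150 × 0.001659 = 0.001908 m/day.
Seepage velocity v = q / n_e = 0.001908 / 0.25 = 0.007633 m/day.
Travel time t = L / v = 1350 / 0.007633 = 1.769e+05 days = 484.3 years.

484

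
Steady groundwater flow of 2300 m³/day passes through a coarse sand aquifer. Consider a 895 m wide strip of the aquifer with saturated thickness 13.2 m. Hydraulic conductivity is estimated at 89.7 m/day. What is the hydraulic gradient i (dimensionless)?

0.00217

Cross-sectional area A = 895 × 13.2 = 11814 m².
From Q = K·A·i, i = Q / (K·A) = 2300 / (89.70 × 11814) = 0.002170.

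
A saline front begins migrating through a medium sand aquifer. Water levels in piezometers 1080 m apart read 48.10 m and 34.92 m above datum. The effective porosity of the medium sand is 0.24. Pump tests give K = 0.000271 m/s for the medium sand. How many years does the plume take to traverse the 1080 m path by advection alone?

2.48

Convert K: 0.000271 m/s × 86400 = 23.41 m/day.
Hydraulic gradient i = (48.10 − 34.92) / 1080 = 13.18 / 1080 = 0.01220.
Darcy flux q = K · i = 23.41 × 0.01220 = 0.2857 m/day.
Seepage velocity v = q / n_e = 0.2857 / 0.24 = 1.191 m/day.
Travel time t = L / v = 1080 / 1.191 = 907.1 days = 2.484 years.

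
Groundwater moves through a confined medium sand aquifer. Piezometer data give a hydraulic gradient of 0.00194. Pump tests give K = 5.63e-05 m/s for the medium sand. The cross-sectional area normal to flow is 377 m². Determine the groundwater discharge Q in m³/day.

Convert K: 5.63e-05 m/s × 86400 = 4.864 m/day.
Hydraulic gradient i = 0.00194.
Darcy's law: Q = K · A · i = 4.864 × 377.0 × 0.001940 = 3.558 m³/day.

3.56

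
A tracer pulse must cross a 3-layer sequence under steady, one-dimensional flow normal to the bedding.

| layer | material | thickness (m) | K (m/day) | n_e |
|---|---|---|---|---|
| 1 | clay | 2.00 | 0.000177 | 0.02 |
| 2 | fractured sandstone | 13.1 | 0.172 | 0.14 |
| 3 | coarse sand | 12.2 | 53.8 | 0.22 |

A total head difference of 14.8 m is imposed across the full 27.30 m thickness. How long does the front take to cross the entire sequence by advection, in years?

9.59

With flow normal to the layers, continuity requires the same specific discharge q through every layer.
Σ(b_i/K_i) = 2.00/0.000177 + 13.1/0.172 + 12.2/53.8 = 11376 d.
q = Δh / Σ(b_i/K_i) = 14.8 / 11376 = 0.001301 m/day.
In each layer the seepage velocity is v_i = q/n_i, so the layer transit time is t_i = b_i·n_i / q:
  layer 1 (clay): t_1 = 2.00 × 0.02 / 0.001301 = 30.75 d
  layer 2 (fractured sandstone): t_2 = 13.1 × 0.14 / 0.001301 = 1410 d
  layer 3 (coarse sand): t_3 = 12.2 × 0.22 / 0.001301 = 2063 d
Total t = Σ t_i = 3503 days = 9.592 years.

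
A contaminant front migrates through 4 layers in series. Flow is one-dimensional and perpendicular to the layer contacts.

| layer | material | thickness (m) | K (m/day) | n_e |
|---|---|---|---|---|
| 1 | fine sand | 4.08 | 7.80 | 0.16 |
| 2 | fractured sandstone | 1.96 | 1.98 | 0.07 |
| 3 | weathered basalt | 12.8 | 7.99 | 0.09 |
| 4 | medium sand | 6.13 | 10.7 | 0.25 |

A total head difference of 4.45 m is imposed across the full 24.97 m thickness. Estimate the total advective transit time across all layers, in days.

2.88

With flow normal to the layers, continuity requires the same specific discharge q through every layer.
Σ(b_i/K_i) = 4.08/7.80 + 1.96/1.98 + 12.8/7.99 + 6.13/10.7 = 3.688 d.
q = Δh / Σ(b_i/K_i) = 4.45 / 3.688 = 1.207 m/day.
In each layer the seepage velocity is v_i = q/n_i, so the layer transit time is t_i = b_i·n_i / q:
  layer 1 (fine sand): t_1 = 4.08 × 0.16 / 1.207 = 0.5410 d
  layer 2 (fractured sandstone): t_2 = 1.96 × 0.07 / 1.207 = 0.1137 d
  layer 3 (weathered basalt): t_3 = 12.8 × 0.09 / 1.207 = 0.9547 d
  layer 4 (medium sand): t_4 = 6.13 × 0.25 / 1.207 = 1.270 d
Total t = Σ t_i = 2.879 days.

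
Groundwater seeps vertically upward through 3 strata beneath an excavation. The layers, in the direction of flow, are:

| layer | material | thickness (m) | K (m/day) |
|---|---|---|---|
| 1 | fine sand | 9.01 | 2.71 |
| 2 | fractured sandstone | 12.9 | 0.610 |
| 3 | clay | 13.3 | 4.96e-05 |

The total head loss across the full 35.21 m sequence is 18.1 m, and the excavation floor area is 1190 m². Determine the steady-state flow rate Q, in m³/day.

0.0803

Flow is perpendicular to layering, so the layers act in series and the equivalent K is the thickness-weighted harmonic mean.
Total thickness L = 9.01 + 12.9 + 13.3 = 35.21 m.
Σ(b_i/K_i) = 9.01/2.71 + 12.9/0.610 + 13.3/4.96e-05 = 2.682e+05 d.
K_eq = L / Σ(b_i/K_i) = 35.21 / 2.682e+05 = 0.0001313 m/day.
Q = K_eq · A · (Δh/L) = 0.0001313 × 1190 × (18.1/35.21) = 0.08032 m³/day.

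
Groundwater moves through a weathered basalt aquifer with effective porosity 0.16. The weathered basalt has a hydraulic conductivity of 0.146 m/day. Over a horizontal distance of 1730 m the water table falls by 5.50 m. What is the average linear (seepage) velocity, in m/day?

Hydraulic gradient i = Δh / L = 5.50 / 1730 = 0.003179.
Darcy flux q = K · i = 0.1460 × 0.003179 = 0.0004642 m/day.
Seepage velocity v = q / n_e = 0.0004642 / 0.16 = 0.002901 m/day.

0.00290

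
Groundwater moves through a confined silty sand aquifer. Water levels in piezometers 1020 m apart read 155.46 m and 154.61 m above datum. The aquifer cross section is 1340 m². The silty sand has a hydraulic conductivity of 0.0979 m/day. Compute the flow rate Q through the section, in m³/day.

0.109

Hydraulic gradient i = (155.46 − 154.61) / 1020 = 0.85 / 1020 = 0.0008333.
Darcy's law: Q = K · A · i = 0.09790 × 1340 × 0.0008333 = 0.1093 m³/day.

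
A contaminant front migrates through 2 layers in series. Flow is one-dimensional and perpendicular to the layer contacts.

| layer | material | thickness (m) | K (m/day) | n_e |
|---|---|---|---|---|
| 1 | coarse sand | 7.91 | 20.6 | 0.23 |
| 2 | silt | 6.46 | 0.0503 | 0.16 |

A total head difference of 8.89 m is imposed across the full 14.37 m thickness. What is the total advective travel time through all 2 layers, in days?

41.3

With flow normal to the layers, continuity requires the same specific discharge q through every layer.
Σ(b_i/K_i) = 7.91/20.6 + 6.46/0.0503 = 128.8 d.
q = Δh / Σ(b_i/K_i) = 8.89 / 128.8 = 0.06901 m/day.
In each layer the seepage velocity is v_i = q/n_i, so the layer transit time is t_i = b_i·n_i / q:
  layer 1 (coarse sand): t_1 = 7.91 × 0.23 / 0.06901 = 26.36 d
  layer 2 (silt): t_2 = 6.46 × 0.16 / 0.06901 = 14.98 d
Total t = Σ t_i = 41.34 days.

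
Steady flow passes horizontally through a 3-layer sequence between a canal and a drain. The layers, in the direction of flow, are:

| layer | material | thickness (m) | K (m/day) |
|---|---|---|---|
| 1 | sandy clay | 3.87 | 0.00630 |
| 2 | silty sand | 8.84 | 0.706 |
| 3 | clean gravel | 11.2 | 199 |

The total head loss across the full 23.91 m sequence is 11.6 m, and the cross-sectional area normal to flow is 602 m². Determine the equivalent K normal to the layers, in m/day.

0.0381

Flow is perpendicular to layering, so the layers act in series and the equivalent K is the thickness-weighted harmonic mean.
Total thickness L = 3.87 + 8.84 + 11.2 = 23.91 m.
Σ(b_i/K_i) = 3.87/0.00630 + 8.84/0.706 + 11.2/199 = 626.9 d.
K_eq = L / Σ(b_i/K_i) = 23.91 / 626.9 = 0.03814 m/day.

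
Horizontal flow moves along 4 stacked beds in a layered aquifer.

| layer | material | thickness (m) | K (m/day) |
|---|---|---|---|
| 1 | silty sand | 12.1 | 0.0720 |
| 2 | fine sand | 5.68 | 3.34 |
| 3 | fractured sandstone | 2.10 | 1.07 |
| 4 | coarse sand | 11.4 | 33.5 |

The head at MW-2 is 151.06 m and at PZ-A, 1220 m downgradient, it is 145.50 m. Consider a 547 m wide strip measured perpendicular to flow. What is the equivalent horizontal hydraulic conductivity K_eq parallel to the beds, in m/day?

Flow is parallel to layering, so each bed carries its own Darcy discharge and the transmissivities add.
Σ(K_i·b_i) = 0.0720×12.1 + 3.34×5.68 + 1.07×2.10 + 33.5×11.4 = 404.0 m²/day.
Total thickness b = 31.28 m, so K_eq = Σ(K_i·b_i)/b = 12.92 m/day.

12.9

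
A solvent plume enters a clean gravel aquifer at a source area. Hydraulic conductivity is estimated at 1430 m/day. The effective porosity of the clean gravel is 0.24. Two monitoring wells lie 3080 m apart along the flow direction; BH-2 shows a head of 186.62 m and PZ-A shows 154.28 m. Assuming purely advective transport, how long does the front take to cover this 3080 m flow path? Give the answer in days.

Hydraulic gradient i = (186.62 − 154.28) / 3080 = 32.34 / 3080 = 0.01050.
Darcy flux q = K · i = 1430 × 0.01050 = 15.02 m/day.
Seepage velocity v = q / n_e = 15.02 / 0.24 = 62.56 m/day.
Travel time t = L / v = 3080 / 62.56 = 49.23 days.

49.2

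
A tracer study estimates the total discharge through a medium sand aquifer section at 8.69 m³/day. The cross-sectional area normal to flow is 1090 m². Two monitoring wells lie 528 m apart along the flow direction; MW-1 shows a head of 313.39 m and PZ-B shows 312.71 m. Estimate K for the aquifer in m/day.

Hydraulic gradient i = (313.39 − 312.71) / 528 = 0.68 / 528 = 0.001288.
From Q = K·A·i, K = Q / (A·i) = 8.69 / (1090 × 0.001288) = 6.190 m/day.

6.19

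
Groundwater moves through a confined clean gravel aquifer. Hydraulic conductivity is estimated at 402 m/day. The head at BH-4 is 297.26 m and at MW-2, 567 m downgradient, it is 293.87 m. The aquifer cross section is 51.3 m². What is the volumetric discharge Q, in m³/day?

Hydraulic gradient i = (297.26 − 293.87) / 567 = 3.39 / 567 = 0.005979.
Darcy's law: Q = K · A · i = 402.0 × 51.30 × 0.005979 = 123.3 m³/day.

123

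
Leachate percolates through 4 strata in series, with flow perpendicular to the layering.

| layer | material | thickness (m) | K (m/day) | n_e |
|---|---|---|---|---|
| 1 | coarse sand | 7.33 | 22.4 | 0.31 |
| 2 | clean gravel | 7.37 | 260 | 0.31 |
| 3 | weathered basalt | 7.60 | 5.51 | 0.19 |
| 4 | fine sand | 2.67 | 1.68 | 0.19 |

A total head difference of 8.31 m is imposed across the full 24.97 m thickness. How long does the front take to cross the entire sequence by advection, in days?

2.60

With flow normal to the layers, continuity requires the same specific discharge q through every layer.
Σ(b_i/K_i) = 7.33/22.4 + 7.37/260 + 7.60/5.51 + 2.67/1.68 = 3.324 d.
q = Δh / Σ(b_i/K_i) = 8.31 / 3.324 = 2.500 m/day.
In each layer the seepage velocity is v_i = q/n_i, so the layer transit time is t_i = b_i·n_i / q:
  layer 1 (coarse sand): t_1 = 7.33 × 0.31 / 2.500 = 0.9090 d
  layer 2 (clean gravel): t_2 = 7.37 × 0.31 / 2.500 = 0.9139 d
  layer 3 (weathered basalt): t_3 = 7.60 × 0.19 / 2.500 = 0.5776 d
  layer 4 (fine sand): t_4 = 2.67 × 0.19 / 2.500 = 0.2029 d
Total t = Σ t_i = 2.603 days.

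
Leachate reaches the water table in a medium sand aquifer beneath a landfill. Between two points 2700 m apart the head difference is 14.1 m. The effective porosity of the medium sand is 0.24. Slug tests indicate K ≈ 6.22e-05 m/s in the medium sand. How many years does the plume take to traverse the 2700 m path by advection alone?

63.2

Convert K: 6.22e-05 m/s × 86400 = 5.374 m/day.
Hydraulic gradient i = Δh / L = 14.1 / 2700 = 0.005222.
Darcy flux q = K · i = 5.374 × 0.005222 = 0.02806 m/day.
Seepage velocity v = q / n_e = 0.02806 / 0.24 = 0.1169 m/day.
Travel time t = L / v = 2700 / 0.1169 = 23090 days = 63.22 years.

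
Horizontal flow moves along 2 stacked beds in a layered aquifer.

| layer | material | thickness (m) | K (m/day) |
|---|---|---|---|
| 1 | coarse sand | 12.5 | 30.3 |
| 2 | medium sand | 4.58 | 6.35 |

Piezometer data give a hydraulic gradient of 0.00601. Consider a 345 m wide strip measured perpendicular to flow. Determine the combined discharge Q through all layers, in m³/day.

Flow is parallel to layering, so each bed carries its own Darcy discharge and the transmissivities add.
Σ(K_i·b_i) = 30.3×12.5 + 6.35×4.58 = 407.8 m²/day.
Hydraulic gradient i = 0.00601.
Q = Σ(K_i·b_i) · W · i = 407.8 × 345 × 0.006010 = 845.6 m³/day.

846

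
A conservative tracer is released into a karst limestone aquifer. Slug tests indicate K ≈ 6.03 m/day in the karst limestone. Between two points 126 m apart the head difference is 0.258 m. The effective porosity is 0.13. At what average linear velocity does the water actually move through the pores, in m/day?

0.0950

Hydraulic gradient i = Δh / L = 0.258 / 126 = 0.002048.
Darcy flux q = K · i = 6.030 × 0.002048 = 0.01235 m/day.
Seepage velocity v = q / n_e = 0.01235 / 0.13 = 0.09498 m/day.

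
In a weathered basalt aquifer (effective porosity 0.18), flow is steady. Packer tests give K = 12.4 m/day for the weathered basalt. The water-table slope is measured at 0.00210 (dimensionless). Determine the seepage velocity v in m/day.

Hydraulic gradient i = 0.00210.
Darcy flux q = K · i = 12.40 × 0.002100 = 0.02604 m/day.
Seepage velocity v = q / n_e = 0.02604 / 0.18 = 0.1447 m/day.

0.145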